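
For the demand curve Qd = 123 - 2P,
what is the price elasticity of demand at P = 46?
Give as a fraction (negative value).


dQ/dP = -2
At P = 46: Q = 123 - 2*46 = 31
E = (dQ/dP)(P/Q) = (-2)(46/31) = -92/31

-92/31


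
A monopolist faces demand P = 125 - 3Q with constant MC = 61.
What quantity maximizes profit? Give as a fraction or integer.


TR = P*Q = (125 - 3Q)Q = 125Q - 3Q^2
MR = dTR/dQ = 125 - 6Q
Set MR = MC:
125 - 6Q = 61
64 = 6Q
Q* = 64/6 = 32/3

32/3


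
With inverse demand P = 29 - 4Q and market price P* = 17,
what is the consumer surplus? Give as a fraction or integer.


Maximum willingness to pay (at Q=0): P_max = 29
Quantity demanded at P* = 17:
Q* = (29 - 17)/4 = 3
CS = (1/2) * Q* * (P_max - P*)
CS = (1/2) * 3 * (29 - 17)
CS = (1/2) * 3 * 12 = 18

18


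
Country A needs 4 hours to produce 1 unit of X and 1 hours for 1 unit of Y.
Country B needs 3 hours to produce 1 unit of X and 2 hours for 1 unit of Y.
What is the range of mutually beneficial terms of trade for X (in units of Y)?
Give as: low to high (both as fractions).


Opportunity cost of X for Country A = hours_X / hours_Y = 4/1 = 4 units of Y
Opportunity cost of X for Country B = hours_X / hours_Y = 3/2 = 3/2 units of Y
Terms of trade must be between the two opportunity costs.
Range: 3/2 to 4

3/2 to 4


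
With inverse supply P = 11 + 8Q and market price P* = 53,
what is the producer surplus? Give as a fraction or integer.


Minimum supply price (at Q=0): P_min = 11
Quantity supplied at P* = 53:
Q* = (53 - 11)/8 = 21/4
PS = (1/2) * Q* * (P* - P_min)
PS = (1/2) * 21/4 * (53 - 11)
PS = (1/2) * 21/4 * 42 = 441/4

441/4


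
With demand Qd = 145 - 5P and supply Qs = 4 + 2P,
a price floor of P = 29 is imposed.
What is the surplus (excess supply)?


At P = 29:
Qd = 145 - 5*29 = 0
Qs = 4 + 2*29 = 62
Surplus = Qs - Qd = 62 - 0 = 62

62


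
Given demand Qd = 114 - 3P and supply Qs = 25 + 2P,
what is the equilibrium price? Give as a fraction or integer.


At equilibrium, Qd = Qs.
114 - 3P = 25 + 2P
114 - 25 = 3P + 2P
89 = 5P
P* = 89/5 = 89/5

89/5


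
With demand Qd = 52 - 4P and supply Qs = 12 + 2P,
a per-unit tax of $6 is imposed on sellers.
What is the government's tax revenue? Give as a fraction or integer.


With tax on sellers, new supply: Qs' = 12 + 2(P - 6)
= 0 + 2P
New equilibrium quantity:
Q_new = 52/3
Tax revenue = tax * Q_new = 6 * 52/3 = 104

104


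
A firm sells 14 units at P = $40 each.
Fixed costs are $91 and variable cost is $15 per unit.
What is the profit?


Total Revenue = P * Q = 40 * 14 = $560
Total Cost = FC + VC*Q = 91 + 15*14 = $301
Profit = TR - TC = 560 - 301 = $259

$259


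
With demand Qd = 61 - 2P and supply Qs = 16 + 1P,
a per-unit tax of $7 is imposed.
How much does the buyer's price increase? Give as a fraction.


With a per-unit tax, the buyer's price increase depends on relative slopes.
Supply slope: d = 1, Demand slope: b = 2
Buyer's price increase = d * tax / (b + d)
= 1 * 7 / (2 + 1)
= 7 / 3 = 7/3

7/3


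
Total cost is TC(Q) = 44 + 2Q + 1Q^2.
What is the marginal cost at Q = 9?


MC = dTC/dQ = 2 + 2*1*Q
At Q = 9:
MC = 2 + 2*9
MC = 2 + 18 = 20

20


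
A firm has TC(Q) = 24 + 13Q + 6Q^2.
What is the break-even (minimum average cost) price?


AC(Q) = 24/Q + 13 + 6Q
To minimize: dAC/dQ = -24/Q^2 + 6 = 0
Q^2 = 24/6 = 4
Q* = 2
Min AC = 24/2 + 13 + 6*2
Min AC = 12 + 13 + 12 = 37

37


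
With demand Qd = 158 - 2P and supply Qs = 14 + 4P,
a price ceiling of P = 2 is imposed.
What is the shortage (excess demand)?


At P = 2:
Qd = 158 - 2*2 = 154
Qs = 14 + 4*2 = 22
Shortage = Qd - Qs = 154 - 22 = 132

132


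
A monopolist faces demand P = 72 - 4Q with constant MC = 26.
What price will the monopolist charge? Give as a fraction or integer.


MR = 72 - 8Q
Set MR = MC: 72 - 8Q = 26
Q* = 23/4
Substitute into demand:
P* = 72 - 4*23/4 = 49

49


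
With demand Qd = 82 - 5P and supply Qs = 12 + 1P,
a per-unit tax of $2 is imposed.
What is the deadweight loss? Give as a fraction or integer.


Pre-tax equilibrium quantity: Q* = 71/3
Post-tax equilibrium quantity: Q_tax = 22
Reduction in quantity: Q* - Q_tax = 5/3
DWL = (1/2) * tax * (Q* - Q_tax)
DWL = (1/2) * 2 * 5/3 = 5/3

5/3


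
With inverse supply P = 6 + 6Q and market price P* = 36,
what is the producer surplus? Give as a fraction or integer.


Minimum supply price (at Q=0): P_min = 6
Quantity supplied at P* = 36:
Q* = (36 - 6)/6 = 5
PS = (1/2) * Q* * (P* - P_min)
PS = (1/2) * 5 * (36 - 6)
PS = (1/2) * 5 * 30 = 75

75


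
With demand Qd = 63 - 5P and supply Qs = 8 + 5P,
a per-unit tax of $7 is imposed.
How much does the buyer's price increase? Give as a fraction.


With a per-unit tax, the buyer's price increase depends on relative slopes.
Supply slope: d = 5, Demand slope: b = 5
Buyer's price increase = d * tax / (b + d)
= 5 * 7 / (5 + 5)
= 35 / 10 = 7/2

7/2


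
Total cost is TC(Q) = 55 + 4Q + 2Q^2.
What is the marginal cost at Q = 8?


MC = dTC/dQ = 4 + 2*2*Q
At Q = 8:
MC = 4 + 4*8
MC = 4 + 32 = 36

36


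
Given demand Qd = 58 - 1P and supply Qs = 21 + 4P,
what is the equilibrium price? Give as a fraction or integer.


At equilibrium, Qd = Qs.
58 - 1P = 21 + 4P
58 - 21 = 1P + 4P
37 = 5P
P* = 37/5 = 37/5

37/5


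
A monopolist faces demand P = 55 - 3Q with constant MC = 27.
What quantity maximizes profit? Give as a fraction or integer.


TR = P*Q = (55 - 3Q)Q = 55Q - 3Q^2
MR = dTR/dQ = 55 - 6Q
Set MR = MC:
55 - 6Q = 27
28 = 6Q
Q* = 28/6 = 14/3

14/3


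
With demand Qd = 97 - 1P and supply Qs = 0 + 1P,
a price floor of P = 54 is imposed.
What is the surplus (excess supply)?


At P = 54:
Qd = 97 - 1*54 = 43
Qs = 0 + 1*54 = 54
Surplus = Qs - Qd = 54 - 43 = 11

11


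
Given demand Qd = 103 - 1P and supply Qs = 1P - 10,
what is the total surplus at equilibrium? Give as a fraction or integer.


Find equilibrium: 103 - 1P = 1P - 10
103 + 10 = 2P
P* = 113/2 = 113/2
Q* = 1*113/2 - 10 = 93/2
Inverse demand: P = 103 - Q/1, so P_max = 103
Inverse supply: P = 10 + Q/1, so P_min = 10
CS = (1/2) * 93/2 * (103 - 113/2) = 8649/8
PS = (1/2) * 93/2 * (113/2 - 10) = 8649/8
TS = CS + PS = 8649/8 + 8649/8 = 8649/4

8649/4


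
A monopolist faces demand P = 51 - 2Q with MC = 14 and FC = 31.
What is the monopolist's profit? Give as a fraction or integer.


MR = MC: 51 - 4Q = 14
Q* = 37/4
P* = 51 - 2*37/4 = 65/2
Profit = (P* - MC)*Q* - FC
= (65/2 - 14)*37/4 - 31
= 37/2*37/4 - 31
= 1369/8 - 31 = 1121/8

1121/8


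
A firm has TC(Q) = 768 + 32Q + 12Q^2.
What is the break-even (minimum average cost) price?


AC(Q) = 768/Q + 32 + 12Q
To minimize: dAC/dQ = -768/Q^2 + 12 = 0
Q^2 = 768/12 = 64
Q* = 8
Min AC = 768/8 + 32 + 12*8
Min AC = 96 + 32 + 96 = 224

224


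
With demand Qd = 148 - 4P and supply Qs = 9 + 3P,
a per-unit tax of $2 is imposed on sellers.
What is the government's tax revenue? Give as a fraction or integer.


With tax on sellers, new supply: Qs' = 9 + 3(P - 2)
= 3 + 3P
New equilibrium quantity:
Q_new = 456/7
Tax revenue = tax * Q_new = 2 * 456/7 = 912/7

912/7


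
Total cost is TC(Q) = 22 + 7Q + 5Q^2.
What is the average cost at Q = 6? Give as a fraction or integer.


TC(6) = 22 + 7*6 + 5*6^2
TC(6) = 22 + 42 + 180 = 244
AC = TC/Q = 244/6 = 122/3

122/3


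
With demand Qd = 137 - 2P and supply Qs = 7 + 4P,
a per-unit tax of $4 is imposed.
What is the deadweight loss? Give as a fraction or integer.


Pre-tax equilibrium quantity: Q* = 281/3
Post-tax equilibrium quantity: Q_tax = 265/3
Reduction in quantity: Q* - Q_tax = 16/3
DWL = (1/2) * tax * (Q* - Q_tax)
DWL = (1/2) * 4 * 16/3 = 32/3

32/3


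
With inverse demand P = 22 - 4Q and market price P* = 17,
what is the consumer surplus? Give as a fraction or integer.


Maximum willingness to pay (at Q=0): P_max = 22
Quantity demanded at P* = 17:
Q* = (22 - 17)/4 = 5/4
CS = (1/2) * Q* * (P_max - P*)
CS = (1/2) * 5/4 * (22 - 17)
CS = (1/2) * 5/4 * 5 = 25/8

25/8


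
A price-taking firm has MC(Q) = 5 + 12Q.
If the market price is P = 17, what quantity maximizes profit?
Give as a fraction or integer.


In perfect competition, profit is maximized where P = MC.
17 = 5 + 12Q
12 = 12Q
Q* = 12/12 = 1

1


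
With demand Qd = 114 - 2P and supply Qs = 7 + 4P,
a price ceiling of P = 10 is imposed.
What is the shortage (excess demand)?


At P = 10:
Qd = 114 - 2*10 = 94
Qs = 7 + 4*10 = 47
Shortage = Qd - Qs = 94 - 47 = 47

47


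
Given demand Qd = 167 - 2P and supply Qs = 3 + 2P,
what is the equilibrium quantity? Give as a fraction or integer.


First find equilibrium price:
167 - 2P = 3 + 2P
P* = 164/4 = 41
Then substitute into demand:
Q* = 167 - 2 * 41 = 85

85


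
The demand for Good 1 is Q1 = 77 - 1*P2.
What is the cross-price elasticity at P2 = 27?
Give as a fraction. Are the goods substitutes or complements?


dQ1/dP2 = -1
At P2 = 27: Q1 = 77 - 1*27 = 50
Exy = (dQ1/dP2)(P2/Q1) = -1 * 27 / 50 = -27/50
Since Exy < 0, the goods are complements.

-27/50 (complements)


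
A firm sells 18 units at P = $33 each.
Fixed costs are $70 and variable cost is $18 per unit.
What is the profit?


Total Revenue = P * Q = 33 * 18 = $594
Total Cost = FC + VC*Q = 70 + 18*18 = $394
Profit = TR - TC = 594 - 394 = $200

$200


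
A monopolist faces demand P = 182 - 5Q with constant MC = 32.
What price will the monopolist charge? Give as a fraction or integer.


MR = 182 - 10Q
Set MR = MC: 182 - 10Q = 32
Q* = 15
Substitute into demand:
P* = 182 - 5*15 = 107

107


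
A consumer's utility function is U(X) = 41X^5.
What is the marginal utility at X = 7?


MU = dU/dX = 41*5*X^(5-1)
MU = 205*X^4
At X = 7:
MU = 205 * 7^4
MU = 205 * 2401 = 492205

492205


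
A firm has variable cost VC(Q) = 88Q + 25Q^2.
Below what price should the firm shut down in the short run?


AVC(Q) = VC(Q)/Q = 88 + 25Q
AVC is increasing in Q, so minimum AVC is at Q -> 0+.
Min AVC = 88
The firm should shut down if P < 88.

88


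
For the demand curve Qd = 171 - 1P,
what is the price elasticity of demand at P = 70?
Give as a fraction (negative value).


dQ/dP = -1
At P = 70: Q = 171 - 1*70 = 101
E = (dQ/dP)(P/Q) = (-1)(70/101) = -70/101

-70/101


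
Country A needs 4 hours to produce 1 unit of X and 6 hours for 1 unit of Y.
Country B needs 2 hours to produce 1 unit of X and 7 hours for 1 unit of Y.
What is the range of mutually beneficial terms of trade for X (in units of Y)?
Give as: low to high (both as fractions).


Opportunity cost of X for Country A = hours_X / hours_Y = 4/6 = 2/3 units of Y
Opportunity cost of X for Country B = hours_X / hours_Y = 2/7 = 2/7 units of Y
Terms of trade must be between the two opportunity costs.
Range: 2/7 to 2/3

2/7 to 2/3


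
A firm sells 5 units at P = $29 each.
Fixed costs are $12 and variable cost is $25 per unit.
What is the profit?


Total Revenue = P * Q = 29 * 5 = $145
Total Cost = FC + VC*Q = 12 + 25*5 = $137
Profit = TR - TC = 145 - 137 = $8

$8


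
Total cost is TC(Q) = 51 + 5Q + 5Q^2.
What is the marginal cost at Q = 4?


MC = dTC/dQ = 5 + 2*5*Q
At Q = 4:
MC = 5 + 10*4
MC = 5 + 40 = 45

45


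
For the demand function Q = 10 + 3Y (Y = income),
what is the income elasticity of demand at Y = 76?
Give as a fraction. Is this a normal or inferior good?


dQ/dY = 3
At Y = 76: Q = 10 + 3*76 = 238
Ey = (dQ/dY)(Y/Q) = 3 * 76 / 238 = 114/119
Since Ey > 0, this is a normal good.

114/119 (normal good)


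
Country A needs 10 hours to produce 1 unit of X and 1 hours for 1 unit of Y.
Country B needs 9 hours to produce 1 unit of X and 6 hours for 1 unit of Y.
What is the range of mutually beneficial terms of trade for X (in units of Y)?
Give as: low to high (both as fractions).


Opportunity cost of X for Country A = hours_X / hours_Y = 10/1 = 10 units of Y
Opportunity cost of X for Country B = hours_X / hours_Y = 9/6 = 3/2 units of Y
Terms of trade must be between the two opportunity costs.
Range: 3/2 to 10

3/2 to 10


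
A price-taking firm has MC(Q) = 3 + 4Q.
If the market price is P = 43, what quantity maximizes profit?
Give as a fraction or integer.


In perfect competition, profit is maximized where P = MC.
43 = 3 + 4Q
40 = 4Q
Q* = 40/4 = 10

10


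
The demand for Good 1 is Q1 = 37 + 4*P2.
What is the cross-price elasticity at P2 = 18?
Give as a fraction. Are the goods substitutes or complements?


dQ1/dP2 = 4
At P2 = 18: Q1 = 37 + 4*18 = 109
Exy = (dQ1/dP2)(P2/Q1) = 4 * 18 / 109 = 72/109
Since Exy > 0, the goods are substitutes.

72/109 (substitutes)


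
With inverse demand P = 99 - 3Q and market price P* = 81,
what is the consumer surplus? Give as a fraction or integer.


Maximum willingness to pay (at Q=0): P_max = 99
Quantity demanded at P* = 81:
Q* = (99 - 81)/3 = 6
CS = (1/2) * Q* * (P_max - P*)
CS = (1/2) * 6 * (99 - 81)
CS = (1/2) * 6 * 18 = 54

54


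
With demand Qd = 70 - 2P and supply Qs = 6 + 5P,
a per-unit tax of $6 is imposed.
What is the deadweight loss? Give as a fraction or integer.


Pre-tax equilibrium quantity: Q* = 362/7
Post-tax equilibrium quantity: Q_tax = 302/7
Reduction in quantity: Q* - Q_tax = 60/7
DWL = (1/2) * tax * (Q* - Q_tax)
DWL = (1/2) * 6 * 60/7 = 180/7

180/7


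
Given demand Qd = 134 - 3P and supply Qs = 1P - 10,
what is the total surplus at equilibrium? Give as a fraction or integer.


Find equilibrium: 134 - 3P = 1P - 10
134 + 10 = 4P
P* = 144/4 = 36
Q* = 1*36 - 10 = 26
Inverse demand: P = 134/3 - Q/3, so P_max = 134/3
Inverse supply: P = 10 + Q/1, so P_min = 10
CS = (1/2) * 26 * (134/3 - 36) = 338/3
PS = (1/2) * 26 * (36 - 10) = 338
TS = CS + PS = 338/3 + 338 = 1352/3

1352/3


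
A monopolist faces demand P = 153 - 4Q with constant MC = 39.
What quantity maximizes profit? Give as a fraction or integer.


TR = P*Q = (153 - 4Q)Q = 153Q - 4Q^2
MR = dTR/dQ = 153 - 8Q
Set MR = MC:
153 - 8Q = 39
114 = 8Q
Q* = 114/8 = 57/4

57/4


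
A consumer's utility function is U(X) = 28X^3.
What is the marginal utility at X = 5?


MU = dU/dX = 28*3*X^(3-1)
MU = 84*X^2
At X = 5:
MU = 84 * 5^2
MU = 84 * 25 = 2100

2100


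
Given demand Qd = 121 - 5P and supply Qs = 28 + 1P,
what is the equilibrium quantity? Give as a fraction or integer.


First find equilibrium price:
121 - 5P = 28 + 1P
P* = 93/6 = 31/2
Then substitute into demand:
Q* = 121 - 5 * 31/2 = 87/2

87/2


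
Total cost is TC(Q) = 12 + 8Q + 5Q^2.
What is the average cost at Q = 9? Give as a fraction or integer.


TC(9) = 12 + 8*9 + 5*9^2
TC(9) = 12 + 72 + 405 = 489
AC = TC/Q = 489/9 = 163/3

163/3


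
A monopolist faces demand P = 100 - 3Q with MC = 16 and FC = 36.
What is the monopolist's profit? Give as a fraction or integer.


MR = MC: 100 - 6Q = 16
Q* = 14
P* = 100 - 3*14 = 58
Profit = (P* - MC)*Q* - FC
= (58 - 16)*14 - 36
= 42*14 - 36
= 588 - 36 = 552

552


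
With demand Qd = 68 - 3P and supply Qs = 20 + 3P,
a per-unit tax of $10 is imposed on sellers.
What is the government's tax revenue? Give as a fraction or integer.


With tax on sellers, new supply: Qs' = 20 + 3(P - 10)
= 3P - 10
New equilibrium quantity:
Q_new = 29
Tax revenue = tax * Q_new = 10 * 29 = 290

290


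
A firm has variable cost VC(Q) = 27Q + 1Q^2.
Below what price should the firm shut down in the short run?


AVC(Q) = VC(Q)/Q = 27 + 1Q
AVC is increasing in Q, so minimum AVC is at Q -> 0+.
Min AVC = 27
The firm should shut down if P < 27.

27


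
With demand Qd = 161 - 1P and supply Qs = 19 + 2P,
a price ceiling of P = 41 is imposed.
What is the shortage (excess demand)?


At P = 41:
Qd = 161 - 1*41 = 120
Qs = 19 + 2*41 = 101
Shortage = Qd - Qs = 120 - 101 = 19

19


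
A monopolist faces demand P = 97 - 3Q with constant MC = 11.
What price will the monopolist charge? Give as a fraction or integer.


MR = 97 - 6Q
Set MR = MC: 97 - 6Q = 11
Q* = 43/3
Substitute into demand:
P* = 97 - 3*43/3 = 54

54


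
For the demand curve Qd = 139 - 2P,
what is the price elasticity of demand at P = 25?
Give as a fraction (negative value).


dQ/dP = -2
At P = 25: Q = 139 - 2*25 = 89
E = (dQ/dP)(P/Q) = (-2)(25/89) = -50/89

-50/89


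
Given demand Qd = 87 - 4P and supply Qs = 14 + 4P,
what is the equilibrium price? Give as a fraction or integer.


At equilibrium, Qd = Qs.
87 - 4P = 14 + 4P
87 - 14 = 4P + 4P
73 = 8P
P* = 73/8 = 73/8

73/8


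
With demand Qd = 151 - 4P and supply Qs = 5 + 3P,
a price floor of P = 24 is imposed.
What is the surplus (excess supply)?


At P = 24:
Qd = 151 - 4*24 = 55
Qs = 5 + 3*24 = 77
Surplus = Qs - Qd = 77 - 55 = 22

22


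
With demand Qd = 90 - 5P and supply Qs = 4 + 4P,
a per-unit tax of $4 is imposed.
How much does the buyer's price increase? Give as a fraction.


With a per-unit tax, the buyer's price increase depends on relative slopes.
Supply slope: d = 4, Demand slope: b = 5
Buyer's price increase = d * tax / (b + d)
= 4 * 4 / (5 + 4)
= 16 / 9 = 16/9

16/9


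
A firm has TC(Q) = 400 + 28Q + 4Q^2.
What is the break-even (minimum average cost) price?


AC(Q) = 400/Q + 28 + 4Q
To minimize: dAC/dQ = -400/Q^2 + 4 = 0
Q^2 = 400/4 = 100
Q* = 10
Min AC = 400/10 + 28 + 4*10
Min AC = 40 + 28 + 40 = 108

108


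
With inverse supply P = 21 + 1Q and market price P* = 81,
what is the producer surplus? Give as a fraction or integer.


Minimum supply price (at Q=0): P_min = 21
Quantity supplied at P* = 81:
Q* = (81 - 21)/1 = 60
PS = (1/2) * Q* * (P* - P_min)
PS = (1/2) * 60 * (81 - 21)
PS = (1/2) * 60 * 60 = 1800

1800


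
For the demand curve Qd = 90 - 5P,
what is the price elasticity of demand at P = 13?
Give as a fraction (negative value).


dQ/dP = -5
At P = 13: Q = 90 - 5*13 = 25
E = (dQ/dP)(P/Q) = (-5)(13/25) = -13/5

-13/5


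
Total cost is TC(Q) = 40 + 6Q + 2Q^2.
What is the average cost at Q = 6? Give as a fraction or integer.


TC(6) = 40 + 6*6 + 2*6^2
TC(6) = 40 + 36 + 72 = 148
AC = TC/Q = 148/6 = 74/3

74/3


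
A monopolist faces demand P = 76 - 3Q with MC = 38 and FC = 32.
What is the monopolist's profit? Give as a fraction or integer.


MR = MC: 76 - 6Q = 38
Q* = 19/3
P* = 76 - 3*19/3 = 57
Profit = (P* - MC)*Q* - FC
= (57 - 38)*19/3 - 32
= 19*19/3 - 32
= 361/3 - 32 = 265/3

265/3


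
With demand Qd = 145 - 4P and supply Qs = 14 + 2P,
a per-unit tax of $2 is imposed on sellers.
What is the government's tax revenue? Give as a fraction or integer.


With tax on sellers, new supply: Qs' = 14 + 2(P - 2)
= 10 + 2P
New equilibrium quantity:
Q_new = 55
Tax revenue = tax * Q_new = 2 * 55 = 110

110


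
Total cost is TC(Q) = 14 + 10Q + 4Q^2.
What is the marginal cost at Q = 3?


MC = dTC/dQ = 10 + 2*4*Q
At Q = 3:
MC = 10 + 8*3
MC = 10 + 24 = 34

34


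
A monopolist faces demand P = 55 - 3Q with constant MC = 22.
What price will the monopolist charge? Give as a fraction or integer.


MR = 55 - 6Q
Set MR = MC: 55 - 6Q = 22
Q* = 11/2
Substitute into demand:
P* = 55 - 3*11/2 = 77/2

77/2


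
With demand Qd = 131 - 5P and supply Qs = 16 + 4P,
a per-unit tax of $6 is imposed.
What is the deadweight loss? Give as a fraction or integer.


Pre-tax equilibrium quantity: Q* = 604/9
Post-tax equilibrium quantity: Q_tax = 484/9
Reduction in quantity: Q* - Q_tax = 40/3
DWL = (1/2) * tax * (Q* - Q_tax)
DWL = (1/2) * 6 * 40/3 = 40

40


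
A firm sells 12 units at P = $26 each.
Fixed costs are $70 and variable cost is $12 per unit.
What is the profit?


Total Revenue = P * Q = 26 * 12 = $312
Total Cost = FC + VC*Q = 70 + 12*12 = $214
Profit = TR - TC = 312 - 214 = $98

$98


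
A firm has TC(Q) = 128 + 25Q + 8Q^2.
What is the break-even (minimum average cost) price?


AC(Q) = 128/Q + 25 + 8Q
To minimize: dAC/dQ = -128/Q^2 + 8 = 0
Q^2 = 128/8 = 16
Q* = 4
Min AC = 128/4 + 25 + 8*4
Min AC = 32 + 25 + 32 = 89

89


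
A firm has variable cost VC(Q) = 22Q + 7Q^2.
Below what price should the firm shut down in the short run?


AVC(Q) = VC(Q)/Q = 22 + 7Q
AVC is increasing in Q, so minimum AVC is at Q -> 0+.
Min AVC = 22
The firm should shut down if P < 22.

22


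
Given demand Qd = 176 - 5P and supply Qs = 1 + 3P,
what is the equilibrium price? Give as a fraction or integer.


At equilibrium, Qd = Qs.
176 - 5P = 1 + 3P
176 - 1 = 5P + 3P
175 = 8P
P* = 175/8 = 175/8

175/8


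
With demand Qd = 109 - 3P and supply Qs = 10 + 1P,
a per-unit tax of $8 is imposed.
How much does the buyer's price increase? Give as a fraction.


With a per-unit tax, the buyer's price increase depends on relative slopes.
Supply slope: d = 1, Demand slope: b = 3
Buyer's price increase = d * tax / (b + d)
= 1 * 8 / (3 + 1)
= 8 / 4 = 2

2


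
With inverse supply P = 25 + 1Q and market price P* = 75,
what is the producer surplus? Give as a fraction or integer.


Minimum supply price (at Q=0): P_min = 25
Quantity supplied at P* = 75:
Q* = (75 - 25)/1 = 50
PS = (1/2) * Q* * (P* - P_min)
PS = (1/2) * 50 * (75 - 25)
PS = (1/2) * 50 * 50 = 1250

1250


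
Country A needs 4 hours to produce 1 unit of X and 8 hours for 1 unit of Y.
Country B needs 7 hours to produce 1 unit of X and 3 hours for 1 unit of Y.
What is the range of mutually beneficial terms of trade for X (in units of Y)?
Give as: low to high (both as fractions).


Opportunity cost of X for Country A = hours_X / hours_Y = 4/8 = 1/2 units of Y
Opportunity cost of X for Country B = hours_X / hours_Y = 7/3 = 7/3 units of Y
Terms of trade must be between the two opportunity costs.
Range: 1/2 to 7/3

1/2 to 7/3


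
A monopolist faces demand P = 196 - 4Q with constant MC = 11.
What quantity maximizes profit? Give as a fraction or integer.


TR = P*Q = (196 - 4Q)Q = 196Q - 4Q^2
MR = dTR/dQ = 196 - 8Q
Set MR = MC:
196 - 8Q = 11
185 = 8Q
Q* = 185/8 = 185/8

185/8


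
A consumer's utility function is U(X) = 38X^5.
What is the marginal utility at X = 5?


MU = dU/dX = 38*5*X^(5-1)
MU = 190*X^4
At X = 5:
MU = 190 * 5^4
MU = 190 * 625 = 118750

118750


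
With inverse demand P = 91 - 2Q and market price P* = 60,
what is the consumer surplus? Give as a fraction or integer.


Maximum willingness to pay (at Q=0): P_max = 91
Quantity demanded at P* = 60:
Q* = (91 - 60)/2 = 31/2
CS = (1/2) * Q* * (P_max - P*)
CS = (1/2) * 31/2 * (91 - 60)
CS = (1/2) * 31/2 * 31 = 961/4

961/4


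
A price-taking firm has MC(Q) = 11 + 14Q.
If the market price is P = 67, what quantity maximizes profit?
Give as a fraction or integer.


In perfect competition, profit is maximized where P = MC.
67 = 11 + 14Q
56 = 14Q
Q* = 56/14 = 4

4


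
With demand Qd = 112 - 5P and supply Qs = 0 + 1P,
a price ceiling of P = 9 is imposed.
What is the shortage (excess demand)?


At P = 9:
Qd = 112 - 5*9 = 67
Qs = 0 + 1*9 = 9
Shortage = Qd - Qs = 67 - 9 = 58

58


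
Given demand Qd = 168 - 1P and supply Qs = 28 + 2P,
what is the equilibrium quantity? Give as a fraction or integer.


First find equilibrium price:
168 - 1P = 28 + 2P
P* = 140/3 = 140/3
Then substitute into demand:
Q* = 168 - 1 * 140/3 = 364/3

364/3


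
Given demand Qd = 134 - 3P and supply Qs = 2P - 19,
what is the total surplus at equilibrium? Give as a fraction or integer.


Find equilibrium: 134 - 3P = 2P - 19
134 + 19 = 5P
P* = 153/5 = 153/5
Q* = 2*153/5 - 19 = 211/5
Inverse demand: P = 134/3 - Q/3, so P_max = 134/3
Inverse supply: P = 19/2 + Q/2, so P_min = 19/2
CS = (1/2) * 211/5 * (134/3 - 153/5) = 44521/150
PS = (1/2) * 211/5 * (153/5 - 19/2) = 44521/100
TS = CS + PS = 44521/150 + 44521/100 = 44521/60

44521/60


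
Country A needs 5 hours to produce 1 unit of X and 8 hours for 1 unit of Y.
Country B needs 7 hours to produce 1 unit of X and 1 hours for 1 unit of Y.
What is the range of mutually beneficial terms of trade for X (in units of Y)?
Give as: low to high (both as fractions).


Opportunity cost of X for Country A = hours_X / hours_Y = 5/8 = 5/8 units of Y
Opportunity cost of X for Country B = hours_X / hours_Y = 7/1 = 7 units of Y
Terms of trade must be between the two opportunity costs.
Range: 5/8 to 7

5/8 to 7


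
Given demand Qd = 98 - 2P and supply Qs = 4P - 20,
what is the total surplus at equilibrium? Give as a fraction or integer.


Find equilibrium: 98 - 2P = 4P - 20
98 + 20 = 6P
P* = 118/6 = 59/3
Q* = 4*59/3 - 20 = 176/3
Inverse demand: P = 49 - Q/2, so P_max = 49
Inverse supply: P = 5 + Q/4, so P_min = 5
CS = (1/2) * 176/3 * (49 - 59/3) = 7744/9
PS = (1/2) * 176/3 * (59/3 - 5) = 3872/9
TS = CS + PS = 7744/9 + 3872/9 = 3872/3

3872/3


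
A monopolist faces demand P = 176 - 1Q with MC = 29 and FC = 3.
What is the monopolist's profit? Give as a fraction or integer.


MR = MC: 176 - 2Q = 29
Q* = 147/2
P* = 176 - 1*147/2 = 205/2
Profit = (P* - MC)*Q* - FC
= (205/2 - 29)*147/2 - 3
= 147/2*147/2 - 3
= 21609/4 - 3 = 21597/4

21597/4


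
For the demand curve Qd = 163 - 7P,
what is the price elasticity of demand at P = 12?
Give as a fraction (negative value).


dQ/dP = -7
At P = 12: Q = 163 - 7*12 = 79
E = (dQ/dP)(P/Q) = (-7)(12/79) = -84/79

-84/79


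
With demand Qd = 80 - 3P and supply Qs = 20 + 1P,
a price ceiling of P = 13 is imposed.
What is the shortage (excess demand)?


At P = 13:
Qd = 80 - 3*13 = 41
Qs = 20 + 1*13 = 33
Shortage = Qd - Qs = 41 - 33 = 8

8


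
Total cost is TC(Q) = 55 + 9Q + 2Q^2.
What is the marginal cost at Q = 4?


MC = dTC/dQ = 9 + 2*2*Q
At Q = 4:
MC = 9 + 4*4
MC = 9 + 16 = 25

25


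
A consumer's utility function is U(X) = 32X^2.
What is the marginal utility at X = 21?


MU = dU/dX = 32*2*X^(2-1)
MU = 64*X^1
At X = 21:
MU = 64 * 21^1
MU = 64 * 21 = 1344

1344


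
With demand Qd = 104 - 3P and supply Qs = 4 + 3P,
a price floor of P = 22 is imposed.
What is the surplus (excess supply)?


At P = 22:
Qd = 104 - 3*22 = 38
Qs = 4 + 3*22 = 70
Surplus = Qs - Qd = 70 - 38 = 32

32


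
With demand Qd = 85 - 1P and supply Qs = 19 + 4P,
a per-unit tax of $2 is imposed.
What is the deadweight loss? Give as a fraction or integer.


Pre-tax equilibrium quantity: Q* = 359/5
Post-tax equilibrium quantity: Q_tax = 351/5
Reduction in quantity: Q* - Q_tax = 8/5
DWL = (1/2) * tax * (Q* - Q_tax)
DWL = (1/2) * 2 * 8/5 = 8/5

8/5


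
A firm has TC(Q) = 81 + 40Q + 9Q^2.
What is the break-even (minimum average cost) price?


AC(Q) = 81/Q + 40 + 9Q
To minimize: dAC/dQ = -81/Q^2 + 9 = 0
Q^2 = 81/9 = 9
Q* = 3
Min AC = 81/3 + 40 + 9*3
Min AC = 27 + 40 + 27 = 94

94


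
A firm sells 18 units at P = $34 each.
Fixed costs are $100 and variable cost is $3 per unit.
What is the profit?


Total Revenue = P * Q = 34 * 18 = $612
Total Cost = FC + VC*Q = 100 + 3*18 = $154
Profit = TR - TC = 612 - 154 = $458

$458


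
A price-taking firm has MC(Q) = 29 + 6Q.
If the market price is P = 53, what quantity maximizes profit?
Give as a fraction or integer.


In perfect competition, profit is maximized where P = MC.
53 = 29 + 6Q
24 = 6Q
Q* = 24/6 = 4

4


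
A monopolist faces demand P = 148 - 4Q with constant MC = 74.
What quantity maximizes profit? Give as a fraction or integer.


TR = P*Q = (148 - 4Q)Q = 148Q - 4Q^2
MR = dTR/dQ = 148 - 8Q
Set MR = MC:
148 - 8Q = 74
74 = 8Q
Q* = 74/8 = 37/4

37/4


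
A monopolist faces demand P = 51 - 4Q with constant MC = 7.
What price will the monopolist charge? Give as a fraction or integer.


MR = 51 - 8Q
Set MR = MC: 51 - 8Q = 7
Q* = 11/2
Substitute into demand:
P* = 51 - 4*11/2 = 29

29


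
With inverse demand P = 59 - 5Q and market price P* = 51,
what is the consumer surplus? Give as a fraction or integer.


Maximum willingness to pay (at Q=0): P_max = 59
Quantity demanded at P* = 51:
Q* = (59 - 51)/5 = 8/5
CS = (1/2) * Q* * (P_max - P*)
CS = (1/2) * 8/5 * (59 - 51)
CS = (1/2) * 8/5 * 8 = 32/5

32/5


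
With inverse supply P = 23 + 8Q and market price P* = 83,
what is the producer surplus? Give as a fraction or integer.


Minimum supply price (at Q=0): P_min = 23
Quantity supplied at P* = 83:
Q* = (83 - 23)/8 = 15/2
PS = (1/2) * Q* * (P* - P_min)
PS = (1/2) * 15/2 * (83 - 23)
PS = (1/2) * 15/2 * 60 = 225

225


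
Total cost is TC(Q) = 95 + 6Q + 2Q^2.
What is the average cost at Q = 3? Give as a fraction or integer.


TC(3) = 95 + 6*3 + 2*3^2
TC(3) = 95 + 18 + 18 = 131
AC = TC/Q = 131/3 = 131/3

131/3


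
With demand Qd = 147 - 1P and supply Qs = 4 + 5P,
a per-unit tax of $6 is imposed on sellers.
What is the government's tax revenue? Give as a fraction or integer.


With tax on sellers, new supply: Qs' = 4 + 5(P - 6)
= 5P - 26
New equilibrium quantity:
Q_new = 709/6
Tax revenue = tax * Q_new = 6 * 709/6 = 709

709


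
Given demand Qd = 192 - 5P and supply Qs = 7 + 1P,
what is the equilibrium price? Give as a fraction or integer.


At equilibrium, Qd = Qs.
192 - 5P = 7 + 1P
192 - 7 = 5P + 1P
185 = 6P
P* = 185/6 = 185/6

185/6


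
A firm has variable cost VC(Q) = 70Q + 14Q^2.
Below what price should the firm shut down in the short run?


AVC(Q) = VC(Q)/Q = 70 + 14Q
AVC is increasing in Q, so minimum AVC is at Q -> 0+.
Min AVC = 70
The firm should shut down if P < 70.

70


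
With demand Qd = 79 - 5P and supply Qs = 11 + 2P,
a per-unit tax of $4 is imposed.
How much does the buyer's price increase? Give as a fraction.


With a per-unit tax, the buyer's price increase depends on relative slopes.
Supply slope: d = 2, Demand slope: b = 5
Buyer's price increase = d * tax / (b + d)
= 2 * 4 / (5 + 2)
= 8 / 7 = 8/7

8/7


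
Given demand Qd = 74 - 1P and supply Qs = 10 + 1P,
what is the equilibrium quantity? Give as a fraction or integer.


First find equilibrium price:
74 - 1P = 10 + 1P
P* = 64/2 = 32
Then substitute into demand:
Q* = 74 - 1 * 32 = 42

42


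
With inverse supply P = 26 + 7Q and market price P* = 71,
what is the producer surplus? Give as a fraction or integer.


Minimum supply price (at Q=0): P_min = 26
Quantity supplied at P* = 71:
Q* = (71 - 26)/7 = 45/7
PS = (1/2) * Q* * (P* - P_min)
PS = (1/2) * 45/7 * (71 - 26)
PS = (1/2) * 45/7 * 45 = 2025/14

2025/14


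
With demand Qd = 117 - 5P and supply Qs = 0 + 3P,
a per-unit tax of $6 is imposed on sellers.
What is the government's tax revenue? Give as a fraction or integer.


With tax on sellers, new supply: Qs' = 0 + 3(P - 6)
= 3P - 18
New equilibrium quantity:
Q_new = 261/8
Tax revenue = tax * Q_new = 6 * 261/8 = 783/4

783/4


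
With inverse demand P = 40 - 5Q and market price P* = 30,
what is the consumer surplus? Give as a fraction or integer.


Maximum willingness to pay (at Q=0): P_max = 40
Quantity demanded at P* = 30:
Q* = (40 - 30)/5 = 2
CS = (1/2) * Q* * (P_max - P*)
CS = (1/2) * 2 * (40 - 30)
CS = (1/2) * 2 * 10 = 10

10


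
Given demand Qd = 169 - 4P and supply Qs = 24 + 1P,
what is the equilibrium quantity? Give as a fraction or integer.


First find equilibrium price:
169 - 4P = 24 + 1P
P* = 145/5 = 29
Then substitute into demand:
Q* = 169 - 4 * 29 = 53

53


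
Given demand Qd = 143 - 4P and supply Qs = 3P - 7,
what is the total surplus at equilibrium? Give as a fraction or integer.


Find equilibrium: 143 - 4P = 3P - 7
143 + 7 = 7P
P* = 150/7 = 150/7
Q* = 3*150/7 - 7 = 401/7
Inverse demand: P = 143/4 - Q/4, so P_max = 143/4
Inverse supply: P = 7/3 + Q/3, so P_min = 7/3
CS = (1/2) * 401/7 * (143/4 - 150/7) = 160801/392
PS = (1/2) * 401/7 * (150/7 - 7/3) = 160801/294
TS = CS + PS = 160801/392 + 160801/294 = 160801/168

160801/168


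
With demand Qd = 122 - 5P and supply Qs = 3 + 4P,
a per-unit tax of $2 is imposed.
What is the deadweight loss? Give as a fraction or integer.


Pre-tax equilibrium quantity: Q* = 503/9
Post-tax equilibrium quantity: Q_tax = 463/9
Reduction in quantity: Q* - Q_tax = 40/9
DWL = (1/2) * tax * (Q* - Q_tax)
DWL = (1/2) * 2 * 40/9 = 40/9

40/9


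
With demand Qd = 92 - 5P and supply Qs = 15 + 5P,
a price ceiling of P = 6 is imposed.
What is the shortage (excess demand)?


At P = 6:
Qd = 92 - 5*6 = 62
Qs = 15 + 5*6 = 45
Shortage = Qd - Qs = 62 - 45 = 17

17


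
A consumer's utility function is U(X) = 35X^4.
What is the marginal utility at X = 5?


MU = dU/dX = 35*4*X^(4-1)
MU = 140*X^3
At X = 5:
MU = 140 * 5^3
MU = 140 * 125 = 17500

17500


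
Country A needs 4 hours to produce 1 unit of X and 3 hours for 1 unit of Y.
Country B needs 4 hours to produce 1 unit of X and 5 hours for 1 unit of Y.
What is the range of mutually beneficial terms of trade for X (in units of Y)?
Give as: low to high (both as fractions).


Opportunity cost of X for Country A = hours_X / hours_Y = 4/3 = 4/3 units of Y
Opportunity cost of X for Country B = hours_X / hours_Y = 4/5 = 4/5 units of Y
Terms of trade must be between the two opportunity costs.
Range: 4/5 to 4/3

4/5 to 4/3


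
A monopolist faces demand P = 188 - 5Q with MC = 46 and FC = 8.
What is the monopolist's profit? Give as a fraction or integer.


MR = MC: 188 - 10Q = 46
Q* = 71/5
P* = 188 - 5*71/5 = 117
Profit = (P* - MC)*Q* - FC
= (117 - 46)*71/5 - 8
= 71*71/5 - 8
= 5041/5 - 8 = 5001/5

5001/5


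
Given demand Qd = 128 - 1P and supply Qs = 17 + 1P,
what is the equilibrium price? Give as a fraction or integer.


At equilibrium, Qd = Qs.
128 - 1P = 17 + 1P
128 - 17 = 1P + 1P
111 = 2P
P* = 111/2 = 111/2

111/2


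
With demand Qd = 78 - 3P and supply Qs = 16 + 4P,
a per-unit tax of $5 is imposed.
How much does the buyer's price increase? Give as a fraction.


With a per-unit tax, the buyer's price increase depends on relative slopes.
Supply slope: d = 4, Demand slope: b = 3
Buyer's price increase = d * tax / (b + d)
= 4 * 5 / (3 + 4)
= 20 / 7 = 20/7

20/7


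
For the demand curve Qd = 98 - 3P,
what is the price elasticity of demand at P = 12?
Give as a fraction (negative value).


dQ/dP = -3
At P = 12: Q = 98 - 3*12 = 62
E = (dQ/dP)(P/Q) = (-3)(12/62) = -18/31

-18/31


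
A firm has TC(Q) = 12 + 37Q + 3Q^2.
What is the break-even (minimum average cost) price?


AC(Q) = 12/Q + 37 + 3Q
To minimize: dAC/dQ = -12/Q^2 + 3 = 0
Q^2 = 12/3 = 4
Q* = 2
Min AC = 12/2 + 37 + 3*2
Min AC = 6 + 37 + 6 = 49

49


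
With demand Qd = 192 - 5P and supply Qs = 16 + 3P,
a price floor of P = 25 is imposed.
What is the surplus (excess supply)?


At P = 25:
Qd = 192 - 5*25 = 67
Qs = 16 + 3*25 = 91
Surplus = Qs - Qd = 91 - 67 = 24

24


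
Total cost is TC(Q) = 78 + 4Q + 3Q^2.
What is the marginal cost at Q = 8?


MC = dTC/dQ = 4 + 2*3*Q
At Q = 8:
MC = 4 + 6*8
MC = 4 + 48 = 52

52


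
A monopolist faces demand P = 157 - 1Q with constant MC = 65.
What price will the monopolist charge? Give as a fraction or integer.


MR = 157 - 2Q
Set MR = MC: 157 - 2Q = 65
Q* = 46
Substitute into demand:
P* = 157 - 1*46 = 111

111


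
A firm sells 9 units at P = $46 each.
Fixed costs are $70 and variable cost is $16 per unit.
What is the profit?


Total Revenue = P * Q = 46 * 9 = $414
Total Cost = FC + VC*Q = 70 + 16*9 = $214
Profit = TR - TC = 414 - 214 = $200

$200


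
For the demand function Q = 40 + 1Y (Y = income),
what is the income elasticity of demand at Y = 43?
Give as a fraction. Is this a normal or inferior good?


dQ/dY = 1
At Y = 43: Q = 40 + 1*43 = 83
Ey = (dQ/dY)(Y/Q) = 1 * 43 / 83 = 43/83
Since Ey > 0, this is a normal good.

43/83 (normal good)


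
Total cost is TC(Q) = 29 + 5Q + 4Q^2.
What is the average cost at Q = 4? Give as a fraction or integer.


TC(4) = 29 + 5*4 + 4*4^2
TC(4) = 29 + 20 + 64 = 113
AC = TC/Q = 113/4 = 113/4

113/4


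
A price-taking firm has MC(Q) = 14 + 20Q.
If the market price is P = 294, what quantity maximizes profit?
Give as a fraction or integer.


In perfect competition, profit is maximized where P = MC.
294 = 14 + 20Q
280 = 20Q
Q* = 280/20 = 14

14


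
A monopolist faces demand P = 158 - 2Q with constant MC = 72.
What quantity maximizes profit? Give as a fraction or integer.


TR = P*Q = (158 - 2Q)Q = 158Q - 2Q^2
MR = dTR/dQ = 158 - 4Q
Set MR = MC:
158 - 4Q = 72
86 = 4Q
Q* = 86/4 = 43/2

43/2


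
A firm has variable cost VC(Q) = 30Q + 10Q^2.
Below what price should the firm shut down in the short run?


AVC(Q) = VC(Q)/Q = 30 + 10Q
AVC is increasing in Q, so minimum AVC is at Q -> 0+.
Min AVC = 30
The firm should shut down if P < 30.

30


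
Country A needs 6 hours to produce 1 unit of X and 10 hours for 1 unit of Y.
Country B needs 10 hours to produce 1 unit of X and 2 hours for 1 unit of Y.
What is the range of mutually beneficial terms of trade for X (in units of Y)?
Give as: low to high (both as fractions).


Opportunity cost of X for Country A = hours_X / hours_Y = 6/10 = 3/5 units of Y
Opportunity cost of X for Country B = hours_X / hours_Y = 10/2 = 5 units of Y
Terms of trade must be between the two opportunity costs.
Range: 3/5 to 5

3/5 to 5


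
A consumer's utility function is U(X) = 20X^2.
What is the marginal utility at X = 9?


MU = dU/dX = 20*2*X^(2-1)
MU = 40*X^1
At X = 9:
MU = 40 * 9^1
MU = 40 * 9 = 360

360


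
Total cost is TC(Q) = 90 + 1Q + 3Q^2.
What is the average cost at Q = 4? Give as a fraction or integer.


TC(4) = 90 + 1*4 + 3*4^2
TC(4) = 90 + 4 + 48 = 142
AC = TC/Q = 142/4 = 71/2

71/2


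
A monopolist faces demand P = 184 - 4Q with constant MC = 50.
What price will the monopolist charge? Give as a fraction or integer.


MR = 184 - 8Q
Set MR = MC: 184 - 8Q = 50
Q* = 67/4
Substitute into demand:
P* = 184 - 4*67/4 = 117

117


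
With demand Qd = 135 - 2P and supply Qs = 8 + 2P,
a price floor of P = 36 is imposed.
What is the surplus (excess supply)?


At P = 36:
Qd = 135 - 2*36 = 63
Qs = 8 + 2*36 = 80
Surplus = Qs - Qd = 80 - 63 = 17

17


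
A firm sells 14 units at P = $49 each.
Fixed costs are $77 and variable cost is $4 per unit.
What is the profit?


Total Revenue = P * Q = 49 * 14 = $686
Total Cost = FC + VC*Q = 77 + 4*14 = $133
Profit = TR - TC = 686 - 133 = $553

$553


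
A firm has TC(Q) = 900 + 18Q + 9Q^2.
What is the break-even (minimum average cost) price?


AC(Q) = 900/Q + 18 + 9Q
To minimize: dAC/dQ = -900/Q^2 + 9 = 0
Q^2 = 900/9 = 100
Q* = 10
Min AC = 900/10 + 18 + 9*10
Min AC = 90 + 18 + 90 = 198

198


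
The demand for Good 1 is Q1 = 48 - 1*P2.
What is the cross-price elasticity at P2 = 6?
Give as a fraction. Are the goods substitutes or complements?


dQ1/dP2 = -1
At P2 = 6: Q1 = 48 - 1*6 = 42
Exy = (dQ1/dP2)(P2/Q1) = -1 * 6 / 42 = -1/7
Since Exy < 0, the goods are complements.

-1/7 (complements)


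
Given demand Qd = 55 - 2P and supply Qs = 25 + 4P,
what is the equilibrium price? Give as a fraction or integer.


At equilibrium, Qd = Qs.
55 - 2P = 25 + 4P
55 - 25 = 2P + 4P
30 = 6P
P* = 30/6 = 5

5


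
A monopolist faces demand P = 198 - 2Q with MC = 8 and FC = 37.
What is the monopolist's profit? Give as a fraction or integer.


MR = MC: 198 - 4Q = 8
Q* = 95/2
P* = 198 - 2*95/2 = 103
Profit = (P* - MC)*Q* - FC
= (103 - 8)*95/2 - 37
= 95*95/2 - 37
= 9025/2 - 37 = 8951/2

8951/2


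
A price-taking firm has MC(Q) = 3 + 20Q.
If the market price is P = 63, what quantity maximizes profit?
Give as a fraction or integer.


In perfect competition, profit is maximized where P = MC.
63 = 3 + 20Q
60 = 20Q
Q* = 60/20 = 3

3


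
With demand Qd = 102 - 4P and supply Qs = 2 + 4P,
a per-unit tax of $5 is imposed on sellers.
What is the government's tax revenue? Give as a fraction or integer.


With tax on sellers, new supply: Qs' = 2 + 4(P - 5)
= 4P - 18
New equilibrium quantity:
Q_new = 42
Tax revenue = tax * Q_new = 5 * 42 = 210

210


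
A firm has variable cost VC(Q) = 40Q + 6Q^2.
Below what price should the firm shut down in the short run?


AVC(Q) = VC(Q)/Q = 40 + 6Q
AVC is increasing in Q, so minimum AVC is at Q -> 0+.
Min AVC = 40
The firm should shut down if P < 40.

40


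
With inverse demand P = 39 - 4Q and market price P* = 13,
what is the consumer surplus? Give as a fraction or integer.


Maximum willingness to pay (at Q=0): P_max = 39
Quantity demanded at P* = 13:
Q* = (39 - 13)/4 = 13/2
CS = (1/2) * Q* * (P_max - P*)
CS = (1/2) * 13/2 * (39 - 13)
CS = (1/2) * 13/2 * 26 = 169/2

169/2


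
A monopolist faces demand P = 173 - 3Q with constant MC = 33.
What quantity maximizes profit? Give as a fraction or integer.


TR = P*Q = (173 - 3Q)Q = 173Q - 3Q^2
MR = dTR/dQ = 173 - 6Q
Set MR = MC:
173 - 6Q = 33
140 = 6Q
Q* = 140/6 = 70/3

70/3
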